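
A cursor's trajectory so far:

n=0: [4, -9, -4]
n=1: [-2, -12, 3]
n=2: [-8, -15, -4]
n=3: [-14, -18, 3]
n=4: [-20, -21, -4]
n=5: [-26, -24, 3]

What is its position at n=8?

[-44, -33, -4]

First: linear, -6 per step → -44 at step 8.
Second: linear, -3 per step → -33 at step 8.
Third: cycles through -4, 3 every 2 steps. Step 8 lands at position 0 of the cycle → -4.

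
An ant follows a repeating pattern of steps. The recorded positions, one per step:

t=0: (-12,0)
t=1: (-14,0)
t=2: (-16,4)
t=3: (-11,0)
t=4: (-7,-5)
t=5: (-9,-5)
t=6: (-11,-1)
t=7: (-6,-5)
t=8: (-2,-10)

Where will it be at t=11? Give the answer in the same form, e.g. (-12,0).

(-1,-10)

The moves between consecutive positions are (-2,+0), (-2,+4), (+5,-4), (+4,-5), (-2,+0), (-2,+4), (+5,-4), (+4,-5); they repeat the 4-cycle [(-2,+0), (-2,+4), (+5,-4), (+4,-5)].
step 9: apply (-2,+0) → (-4,-10)
step 10: apply (-2,+4) → (-6,-6)
step 11: apply (+5,-4) → (-1,-10)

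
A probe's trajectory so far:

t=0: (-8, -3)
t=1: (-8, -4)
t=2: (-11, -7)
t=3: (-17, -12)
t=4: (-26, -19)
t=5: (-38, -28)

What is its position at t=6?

(-53, -39)

Successive displacements: (+0, -1), (-3, -3), (-6, -5), (-9, -7), (-12, -9) — each changes by (-3, -2).
step 6: (-38, -28) + (-15, -11) → (-53, -39)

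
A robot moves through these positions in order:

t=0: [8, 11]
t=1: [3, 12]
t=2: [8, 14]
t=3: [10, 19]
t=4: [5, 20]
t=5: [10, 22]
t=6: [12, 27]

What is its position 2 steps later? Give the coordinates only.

Step-to-step displacements: [-5, +1], [+5, +2], [+2, +5], [-5, +1], [+5, +2], [+2, +5] — a repeating cycle of length 3.
step 7: apply [-5, +1] → [7, 28]
step 8: apply [+5, +2] → [12, 30]

[12, 30]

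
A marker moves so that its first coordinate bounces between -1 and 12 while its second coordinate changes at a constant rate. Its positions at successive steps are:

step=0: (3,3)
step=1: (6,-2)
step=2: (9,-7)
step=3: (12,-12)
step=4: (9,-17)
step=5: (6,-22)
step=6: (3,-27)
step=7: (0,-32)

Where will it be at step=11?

The first coordinate reflects between -1 and 12, moving 3 per step.
  step 8: 0 → 1
  step 9: 1 → 4
  step 10: 4 → 7
  step 11: 7 → 10
The second coordinate changes by -5 each step: at step 11 it is -52.

(10,-52)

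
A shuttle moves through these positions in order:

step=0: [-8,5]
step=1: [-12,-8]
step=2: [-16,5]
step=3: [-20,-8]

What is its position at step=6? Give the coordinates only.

First: linear, -4 per step → -32 at step 6.
Second: cycles through 5, -8 every 2 steps. Step 6 lands at position 0 of the cycle → 5.

[-32,5]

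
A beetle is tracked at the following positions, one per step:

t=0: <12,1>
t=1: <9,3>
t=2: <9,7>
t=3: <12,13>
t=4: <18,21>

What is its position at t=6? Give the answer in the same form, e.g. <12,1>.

<39,43>

First differences are <-3,+2>, <+0,+4>, <+3,+6>, <+6,+8>; their common second difference is <+3,+2> (constant acceleration).
step 5: <18,21> + <+9,+10> → <27,31>
step 6: <27,31> + <+12,+12> → <39,43>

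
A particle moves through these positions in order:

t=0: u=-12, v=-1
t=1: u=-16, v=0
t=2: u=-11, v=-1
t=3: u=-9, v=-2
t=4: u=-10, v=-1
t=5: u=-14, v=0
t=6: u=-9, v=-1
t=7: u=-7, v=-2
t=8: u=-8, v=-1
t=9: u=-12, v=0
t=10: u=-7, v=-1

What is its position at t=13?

Differencing gives (-4,+1), (+5,-1), (+2,-1), (-1,+1), (-4,+1), (+5,-1), (+2,-1), (-1,+1), (-4,+1), (+5,-1). This is the pattern (-4,+1), (+5,-1), (+2,-1), (-1,+1) repeated.
step 11: apply (+2,-1) → u=-5, v=-2
step 12: apply (-1,+1) → u=-6, v=-1
step 13: apply (-4,+1) → u=-10, v=0

u=-10, v=0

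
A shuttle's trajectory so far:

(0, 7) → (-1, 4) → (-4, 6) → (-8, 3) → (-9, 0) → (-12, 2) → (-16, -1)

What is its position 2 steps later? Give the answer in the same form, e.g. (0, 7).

The moves between consecutive positions are (-1, -3), (-3, +2), (-4, -3), (-1, -3), (-3, +2), (-4, -3); they repeat the 3-cycle [(-1, -3), (-3, +2), (-4, -3)].
step 7: apply (-1, -3) → (-17, -4)
step 8: apply (-3, +2) → (-20, -2)

(-20, -2)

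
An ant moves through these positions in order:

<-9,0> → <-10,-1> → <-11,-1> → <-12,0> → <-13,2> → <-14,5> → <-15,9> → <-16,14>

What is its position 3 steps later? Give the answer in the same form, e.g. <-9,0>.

<-19,35>

Successive displacements: <-1,-1>, <-1,+0>, <-1,+1>, <-1,+2>, <-1,+3>, <-1,+4>, <-1,+5> — each changes by <+0,+1>.
step 8: <-16,14> + <-1,+6> → <-17,20>
step 9: <-17,20> + <-1,+7> → <-18,27>
step 10: <-18,27> + <-1,+8> → <-19,35>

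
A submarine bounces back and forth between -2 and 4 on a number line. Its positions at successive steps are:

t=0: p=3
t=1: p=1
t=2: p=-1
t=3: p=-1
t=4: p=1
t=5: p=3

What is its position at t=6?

p=3

The value reflects between -2 and 4, moving 2 per step.
  step 6: 3 → 3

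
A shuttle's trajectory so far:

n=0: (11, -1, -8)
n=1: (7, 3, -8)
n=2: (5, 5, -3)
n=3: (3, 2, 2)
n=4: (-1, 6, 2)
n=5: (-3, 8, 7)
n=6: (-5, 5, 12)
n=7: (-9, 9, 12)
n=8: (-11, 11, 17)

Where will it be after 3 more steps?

The moves between consecutive positions are (-4, +4, +0), (-2, +2, +5), (-2, -3, +5), (-4, +4, +0), (-2, +2, +5), (-2, -3, +5), (-4, +4, +0), (-2, +2, +5); they repeat the 3-cycle [(-4, +4, +0), (-2, +2, +5), (-2, -3, +5)].
step 9: apply (-2, -3, +5) → (-13, 8, 22)
step 10: apply (-4, +4, +0) → (-17, 12, 22)
step 11: apply (-2, +2, +5) → (-19, 14, 27)

(-19, 14, 27)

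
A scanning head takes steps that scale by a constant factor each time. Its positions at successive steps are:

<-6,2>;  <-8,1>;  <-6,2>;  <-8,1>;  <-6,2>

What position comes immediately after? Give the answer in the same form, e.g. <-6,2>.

<-8,1>

Consecutive displacements <-2,-1>, <+2,+1>, <-2,-1>, <+2,+1> scale by a factor of -1 each step.
step 5: <-6,2> + <-2,-1> → <-8,1>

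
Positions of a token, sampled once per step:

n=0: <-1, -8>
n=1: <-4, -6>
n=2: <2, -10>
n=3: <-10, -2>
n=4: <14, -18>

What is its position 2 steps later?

<62, -50>

Consecutive displacements <-3, +2>, <+6, -4>, <-12, +8>, <+24, -16> scale by a factor of -2 each step.
step 5: <14, -18> + <-48, +32> → <-34, 14>
step 6: <-34, 14> + <+96, -64> → <62, -50>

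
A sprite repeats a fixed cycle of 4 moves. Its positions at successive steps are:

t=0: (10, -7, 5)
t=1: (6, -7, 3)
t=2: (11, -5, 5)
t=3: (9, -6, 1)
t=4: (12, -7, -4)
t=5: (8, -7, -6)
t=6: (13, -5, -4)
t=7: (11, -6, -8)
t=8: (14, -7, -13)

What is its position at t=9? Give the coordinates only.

(10, -7, -15)

Differencing gives (-4, +0, -2), (+5, +2, +2), (-2, -1, -4), (+3, -1, -5), (-4, +0, -2), (+5, +2, +2), (-2, -1, -4), (+3, -1, -5). This is the pattern (-4, +0, -2), (+5, +2, +2), (-2, -1, -4), (+3, -1, -5) repeated.
step 9: apply (-4, +0, -2) → (10, -7, -15)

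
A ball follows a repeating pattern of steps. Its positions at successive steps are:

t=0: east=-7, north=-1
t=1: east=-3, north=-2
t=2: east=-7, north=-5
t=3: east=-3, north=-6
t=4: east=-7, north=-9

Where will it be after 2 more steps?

east=-7, north=-13

The moves between consecutive positions are (+4, -1), (-4, -3), (+4, -1), (-4, -3); they repeat the 2-cycle [(+4, -1), (-4, -3)].
step 5: apply (+4, -1) → east=-3, north=-10
step 6: apply (-4, -3) → east=-7, north=-13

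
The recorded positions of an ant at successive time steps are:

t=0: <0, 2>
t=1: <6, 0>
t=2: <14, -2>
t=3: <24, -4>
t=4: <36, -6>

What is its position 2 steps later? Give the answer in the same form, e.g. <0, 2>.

<66, -10>

Taking differences between consecutive positions: <+6, -2>, <+8, -2>, <+10, -2>, <+12, -2>. These grow by <+2, +0> each step.
step 5: <36, -6> + <+14, -2> → <50, -8>
step 6: <50, -8> + <+16, -2> → <66, -10>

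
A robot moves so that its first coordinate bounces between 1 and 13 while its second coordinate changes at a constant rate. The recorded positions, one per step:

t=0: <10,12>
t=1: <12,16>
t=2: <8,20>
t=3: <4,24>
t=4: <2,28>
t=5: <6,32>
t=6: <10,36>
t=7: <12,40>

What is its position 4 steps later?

<6,56>

The first coordinate travels 4 per step and bounces off the walls at 1 and 13.
  step 8: 12 → 8
  step 9: 8 → 4
  step 10: 4 → 2
  step 11: 2 → 6
The second coordinate changes by +4 each step: at step 11 it is 56.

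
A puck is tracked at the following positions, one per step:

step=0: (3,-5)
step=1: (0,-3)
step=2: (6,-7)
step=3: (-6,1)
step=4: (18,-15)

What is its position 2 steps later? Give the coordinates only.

Step-to-step displacements: (-3,+2), (+6,-4), (-12,+8), (+24,-16); each is -2× the previous.
step 5: (18,-15) + (-48,+32) → (-30,17)
step 6: (-30,17) + (+96,-64) → (66,-47)

(66,-47)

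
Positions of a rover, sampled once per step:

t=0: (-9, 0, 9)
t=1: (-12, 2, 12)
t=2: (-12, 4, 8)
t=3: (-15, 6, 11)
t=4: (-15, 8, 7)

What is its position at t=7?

The moves between consecutive positions are (-3, +2, +3), (+0, +2, -4), (-3, +2, +3), (+0, +2, -4); they repeat the 2-cycle [(-3, +2, +3), (+0, +2, -4)].
step 5: apply (-3, +2, +3) → (-18, 10, 10)
step 6: apply (+0, +2, -4) → (-18, 12, 6)
step 7: apply (-3, +2, +3) → (-21, 14, 9)

(-21, 14, 9)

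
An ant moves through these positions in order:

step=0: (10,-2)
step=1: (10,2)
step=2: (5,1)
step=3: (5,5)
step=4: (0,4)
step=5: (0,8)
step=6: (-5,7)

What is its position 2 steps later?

The moves between consecutive positions are (+0,+4), (-5,-1), (+0,+4), (-5,-1), (+0,+4), (-5,-1); they repeat the 2-cycle [(+0,+4), (-5,-1)].
step 7: apply (+0,+4) → (-5,11)
step 8: apply (-5,-1) → (-10,10)

(-10,10)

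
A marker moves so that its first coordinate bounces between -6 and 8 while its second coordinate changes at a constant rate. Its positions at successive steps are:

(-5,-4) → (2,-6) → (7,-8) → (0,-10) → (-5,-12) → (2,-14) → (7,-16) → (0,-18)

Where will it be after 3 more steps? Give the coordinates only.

The first coordinate travels 7 per step and bounces off the walls at -6 and 8.
  step 8: 0 → -5
  step 9: -5 → 2
  step 10: 2 → 7
The second coordinate changes by -2 each step: at step 10 it is -24.

(7,-24)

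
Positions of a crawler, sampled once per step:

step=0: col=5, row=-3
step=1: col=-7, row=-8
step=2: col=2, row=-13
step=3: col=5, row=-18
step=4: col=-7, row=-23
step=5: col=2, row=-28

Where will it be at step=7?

The col coordinate repeats the cycle [5, -7, 2] with period 3; step 7 mod 3 = 1, giving -7.
The row coordinate changes by -5 each step, so at step 7 it is -3 + 7·(-5) = -38.

col=-7, row=-38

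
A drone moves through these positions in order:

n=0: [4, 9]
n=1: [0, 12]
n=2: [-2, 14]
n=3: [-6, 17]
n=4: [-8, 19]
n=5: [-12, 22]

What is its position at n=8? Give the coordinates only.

[-20, 29]

Differencing gives [-4, +3], [-2, +2], [-4, +3], [-2, +2], [-4, +3]. This is the pattern [-4, +3], [-2, +2] repeated.
step 6: apply [-2, +2] → [-14, 24]
step 7: apply [-4, +3] → [-18, 27]
step 8: apply [-2, +2] → [-20, 29]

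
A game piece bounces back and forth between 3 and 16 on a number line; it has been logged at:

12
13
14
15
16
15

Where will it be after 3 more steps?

The value reflects between 3 and 16, moving 1 per step.
  step 6: 15 → 14
  step 7: 14 → 13
  step 8: 13 → 12

12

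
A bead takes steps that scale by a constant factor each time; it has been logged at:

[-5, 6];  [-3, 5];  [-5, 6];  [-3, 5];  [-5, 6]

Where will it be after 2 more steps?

Step-to-step displacements: [+2, -1], [-2, +1], [+2, -1], [-2, +1]; each is -1× the previous.
step 5: [-5, 6] + [+2, -1] → [-3, 5]
step 6: [-3, 5] + [-2, +1] → [-5, 6]

[-5, 6]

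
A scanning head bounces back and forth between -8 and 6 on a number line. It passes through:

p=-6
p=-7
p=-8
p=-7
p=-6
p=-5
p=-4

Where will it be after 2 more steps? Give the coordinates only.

p=-2

The value travels 1 per step and bounces off the walls at -8 and 6.
  step 7: -4 → -3
  step 8: -3 → -2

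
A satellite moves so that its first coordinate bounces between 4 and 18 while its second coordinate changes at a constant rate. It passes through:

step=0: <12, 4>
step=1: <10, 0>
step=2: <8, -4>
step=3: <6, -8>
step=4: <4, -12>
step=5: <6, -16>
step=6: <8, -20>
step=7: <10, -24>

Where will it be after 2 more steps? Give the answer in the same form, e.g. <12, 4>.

<14, -32>

The first coordinate travels 2 per step and bounces off the walls at 4 and 18.
  step 8: 10 → 12
  step 9: 12 → 14
The second coordinate changes by -4 each step: at step 9 it is -32.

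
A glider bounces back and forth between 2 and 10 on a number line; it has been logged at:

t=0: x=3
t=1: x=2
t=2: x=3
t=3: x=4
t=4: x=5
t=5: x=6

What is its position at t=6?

x=7

The value travels 1 per step and bounces off the walls at 2 and 10.
  step 6: 6 → 7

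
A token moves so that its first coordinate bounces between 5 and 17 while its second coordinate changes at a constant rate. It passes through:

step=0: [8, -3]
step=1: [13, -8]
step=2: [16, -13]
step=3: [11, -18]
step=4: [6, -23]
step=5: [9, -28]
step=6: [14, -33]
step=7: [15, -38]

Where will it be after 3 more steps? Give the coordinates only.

[10, -53]

The first coordinate reflects between 5 and 17, moving 5 per step.
  step 8: 15 → 10
  step 9: 10 → 5
  step 10: 5 → 10
The second coordinate changes by -5 each step: at step 10 it is -53.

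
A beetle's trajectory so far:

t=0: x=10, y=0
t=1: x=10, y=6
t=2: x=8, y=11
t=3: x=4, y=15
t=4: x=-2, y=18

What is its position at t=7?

x=-32, y=21

First differences are (+0,+6), (-2,+5), (-4,+4), (-6,+3); their common second difference is (-2,-1) (constant acceleration).
step 5: x=-2, y=18 + (-8,+2) → x=-10, y=20
step 6: x=-10, y=20 + (-10,+1) → x=-20, y=21
step 7: x=-20, y=21 + (-12,+0) → x=-32, y=21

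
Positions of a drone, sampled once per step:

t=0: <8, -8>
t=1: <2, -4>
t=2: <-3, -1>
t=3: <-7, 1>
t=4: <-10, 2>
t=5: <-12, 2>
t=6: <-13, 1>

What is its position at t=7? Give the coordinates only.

<-13, -1>

Successive displacements: <-6, +4>, <-5, +3>, <-4, +2>, <-3, +1>, <-2, +0>, <-1, -1> — each changes by <+1, -1>.
step 7: <-13, 1> + <+0, -2> → <-13, -1>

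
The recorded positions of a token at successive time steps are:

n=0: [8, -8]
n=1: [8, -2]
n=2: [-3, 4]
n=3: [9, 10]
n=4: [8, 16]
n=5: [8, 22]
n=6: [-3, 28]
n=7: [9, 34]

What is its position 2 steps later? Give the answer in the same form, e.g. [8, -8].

The first coordinate repeats the cycle [8, 8, -3, 9] with period 4; step 9 mod 4 = 1, giving 8.
The second coordinate changes by +6 each step, so at step 9 it is -8 + 9·(6) = 46.

[8, 46]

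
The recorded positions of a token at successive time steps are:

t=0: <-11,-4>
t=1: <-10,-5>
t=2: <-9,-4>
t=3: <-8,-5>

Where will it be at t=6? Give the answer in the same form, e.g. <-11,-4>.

<-5,-4>

First: linear, +1 per step → -5 at step 6.
Second: cycles through -4, -5 every 2 steps. Step 6 lands at position 0 of the cycle → -4.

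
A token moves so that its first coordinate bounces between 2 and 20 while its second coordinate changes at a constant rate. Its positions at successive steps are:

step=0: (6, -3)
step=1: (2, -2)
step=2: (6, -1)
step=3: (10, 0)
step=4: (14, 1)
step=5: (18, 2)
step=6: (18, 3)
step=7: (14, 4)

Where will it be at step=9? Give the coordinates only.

The first coordinate travels 4 per step and bounces off the walls at 2 and 20.
  step 8: 14 → 10
  step 9: 10 → 6
The second coordinate changes by +1 each step: at step 9 it is 6.

(6, 6)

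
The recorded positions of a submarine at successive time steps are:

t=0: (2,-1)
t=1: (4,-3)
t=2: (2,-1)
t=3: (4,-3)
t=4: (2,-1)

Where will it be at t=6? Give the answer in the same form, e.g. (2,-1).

The jumps are (+2,-2), (-2,+2), (+2,-2), (-2,+2) — a geometric progression with ratio -1.
step 5: (2,-1) + (+2,-2) → (4,-3)
step 6: (4,-3) + (-2,+2) → (2,-1)

(2,-1)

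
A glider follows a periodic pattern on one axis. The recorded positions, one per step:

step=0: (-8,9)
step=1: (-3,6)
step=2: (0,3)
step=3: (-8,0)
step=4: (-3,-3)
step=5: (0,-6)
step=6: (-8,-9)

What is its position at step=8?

First: cycles through -8, -3, 0 every 3 steps. Step 8 lands at position 2 of the cycle → 0.
Second: linear, -3 per step → -15 at step 8.

(0,-15)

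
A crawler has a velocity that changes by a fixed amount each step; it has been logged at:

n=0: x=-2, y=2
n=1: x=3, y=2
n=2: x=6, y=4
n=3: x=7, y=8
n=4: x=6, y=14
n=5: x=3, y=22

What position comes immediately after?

Successive displacements: (+5, +0), (+3, +2), (+1, +4), (-1, +6), (-3, +8) — each changes by (-2, +2).
step 6: x=3, y=22 + (-5, +10) → x=-2, y=32

x=-2, y=32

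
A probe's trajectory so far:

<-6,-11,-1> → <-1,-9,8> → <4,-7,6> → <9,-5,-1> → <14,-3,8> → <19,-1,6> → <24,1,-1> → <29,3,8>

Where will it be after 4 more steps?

First: linear, +5 per step → 49 at step 11.
Second: linear, +2 per step → 11 at step 11.
Third: cycles through -1, 8, 6 every 3 steps. Step 11 lands at position 2 of the cycle → 6.

<49,11,6>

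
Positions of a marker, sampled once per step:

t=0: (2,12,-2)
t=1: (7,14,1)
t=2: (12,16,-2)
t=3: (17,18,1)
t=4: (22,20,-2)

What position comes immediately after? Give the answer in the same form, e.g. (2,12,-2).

(27,22,1)

The first coordinate changes by +5 each step, so at step 5 it is 2 + 5·(5) = 27.
The second coordinate changes by +2 each step, so at step 5 it is 12 + 5·(2) = 22.
The third coordinate repeats the cycle [-2, 1] with period 2; step 5 mod 2 = 1, giving 1.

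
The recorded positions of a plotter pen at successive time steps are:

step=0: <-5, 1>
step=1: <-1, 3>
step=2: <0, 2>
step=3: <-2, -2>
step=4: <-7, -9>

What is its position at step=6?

Successive displacements: <+4, +2>, <+1, -1>, <-2, -4>, <-5, -7> — each changes by <-3, -3>.
step 5: <-7, -9> + <-8, -10> → <-15, -19>
step 6: <-15, -19> + <-11, -13> → <-26, -32>

<-26, -32>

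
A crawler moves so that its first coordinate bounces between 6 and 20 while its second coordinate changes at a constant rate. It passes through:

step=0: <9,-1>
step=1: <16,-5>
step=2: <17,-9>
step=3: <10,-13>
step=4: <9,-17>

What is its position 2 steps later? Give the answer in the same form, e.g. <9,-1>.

The first coordinate reflects between 6 and 20, moving 7 per step.
  step 5: 9 → 16
  step 6: 16 → 17
The second coordinate changes by -4 each step: at step 6 it is -25.

<17,-25>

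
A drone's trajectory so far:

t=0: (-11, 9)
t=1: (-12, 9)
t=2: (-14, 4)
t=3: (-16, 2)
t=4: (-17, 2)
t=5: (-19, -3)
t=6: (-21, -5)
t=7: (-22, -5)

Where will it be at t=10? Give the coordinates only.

(-27, -12)

Differencing gives (-1, +0), (-2, -5), (-2, -2), (-1, +0), (-2, -5), (-2, -2), (-1, +0). This is the pattern (-1, +0), (-2, -5), (-2, -2) repeated.
step 8: apply (-2, -5) → (-24, -10)
step 9: apply (-2, -2) → (-26, -12)
step 10: apply (-1, +0) → (-27, -12)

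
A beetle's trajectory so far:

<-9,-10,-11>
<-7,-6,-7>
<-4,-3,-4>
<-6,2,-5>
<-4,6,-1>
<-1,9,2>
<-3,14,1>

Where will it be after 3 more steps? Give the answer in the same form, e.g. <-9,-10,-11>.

Step-to-step displacements: <+2,+4,+4>, <+3,+3,+3>, <-2,+5,-1>, <+2,+4,+4>, <+3,+3,+3>, <-2,+5,-1> — a repeating cycle of length 3.
step 7: apply <+2,+4,+4> → <-1,18,5>
step 8: apply <+3,+3,+3> → <2,21,8>
step 9: apply <-2,+5,-1> → <0,26,7>

<0,26,7>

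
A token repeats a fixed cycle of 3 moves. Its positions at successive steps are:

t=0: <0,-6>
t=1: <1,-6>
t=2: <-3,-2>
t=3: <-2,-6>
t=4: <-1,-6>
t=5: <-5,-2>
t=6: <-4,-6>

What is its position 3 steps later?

<-6,-6>

Step-to-step displacements: <+1,+0>, <-4,+4>, <+1,-4>, <+1,+0>, <-4,+4>, <+1,-4> — a repeating cycle of length 3.
step 7: apply <+1,+0> → <-3,-6>
step 8: apply <-4,+4> → <-7,-2>
step 9: apply <+1,-4> → <-6,-6>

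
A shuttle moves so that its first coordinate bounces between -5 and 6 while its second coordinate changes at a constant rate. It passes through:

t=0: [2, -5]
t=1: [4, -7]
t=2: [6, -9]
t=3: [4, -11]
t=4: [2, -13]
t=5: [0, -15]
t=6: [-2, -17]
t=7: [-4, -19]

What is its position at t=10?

The first coordinate travels 2 per step and bounces off the walls at -5 and 6.
  step 8: -4 → -4
  step 9: -4 → -2
  step 10: -2 → 0
The second coordinate changes by -2 each step: at step 10 it is -25.

[0, -25]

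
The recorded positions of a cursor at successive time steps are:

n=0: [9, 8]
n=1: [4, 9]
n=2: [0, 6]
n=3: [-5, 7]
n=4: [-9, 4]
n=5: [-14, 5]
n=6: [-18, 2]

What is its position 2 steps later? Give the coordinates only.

Step-to-step displacements: [-5, +1], [-4, -3], [-5, +1], [-4, -3], [-5, +1], [-4, -3] — a repeating cycle of length 2.
step 7: apply [-5, +1] → [-23, 3]
step 8: apply [-4, -3] → [-27, 0]

[-27, 0]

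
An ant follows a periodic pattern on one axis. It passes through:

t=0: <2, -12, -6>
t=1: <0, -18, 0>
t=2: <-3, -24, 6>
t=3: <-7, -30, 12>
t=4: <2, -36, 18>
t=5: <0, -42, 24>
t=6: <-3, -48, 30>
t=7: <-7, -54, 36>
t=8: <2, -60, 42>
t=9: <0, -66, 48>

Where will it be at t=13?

The first coordinate repeats the cycle [2, 0, -3, -7] with period 4; step 13 mod 4 = 1, giving 0.
The second coordinate changes by -6 each step, so at step 13 it is -12 + 13·(-6) = -90.
The third coordinate changes by +6 each step, so at step 13 it is -6 + 13·(6) = 72.

<0, -90, 72>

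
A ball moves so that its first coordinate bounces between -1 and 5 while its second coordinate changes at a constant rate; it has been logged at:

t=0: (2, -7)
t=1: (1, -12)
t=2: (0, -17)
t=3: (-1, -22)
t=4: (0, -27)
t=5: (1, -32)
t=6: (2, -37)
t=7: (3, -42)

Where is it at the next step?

(4, -47)

The first coordinate reflects between -1 and 5, moving 1 per step.
  step 8: 3 → 4
The second coordinate changes by -5 each step: at step 8 it is -47.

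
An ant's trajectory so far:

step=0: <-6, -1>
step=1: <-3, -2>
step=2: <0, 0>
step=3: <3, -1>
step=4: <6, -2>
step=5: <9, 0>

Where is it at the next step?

<12, -1>

The first coordinate changes by +3 each step, so at step 6 it is -6 + 6·(3) = 12.
The second coordinate repeats the cycle [-1, -2, 0] with period 3; step 6 mod 3 = 0, giving -1.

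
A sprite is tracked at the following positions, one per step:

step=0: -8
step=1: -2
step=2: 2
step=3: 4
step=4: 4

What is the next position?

2

Taking differences between consecutive positions: +6, +4, +2, +0. These grow by -2 each step.
step 5: 4 − 2 → 2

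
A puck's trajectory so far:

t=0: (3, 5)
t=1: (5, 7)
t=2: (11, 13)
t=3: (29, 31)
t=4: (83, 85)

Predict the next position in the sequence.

(245, 247)

The jumps are (+2, +2), (+6, +6), (+18, +18), (+54, +54) — a geometric progression with ratio 3.
step 5: (83, 85) + (+162, +162) → (245, 247)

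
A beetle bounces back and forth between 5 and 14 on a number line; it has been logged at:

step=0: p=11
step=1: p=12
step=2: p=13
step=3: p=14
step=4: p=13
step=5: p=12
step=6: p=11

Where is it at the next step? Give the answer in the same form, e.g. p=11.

The value travels 1 per step and bounces off the walls at 5 and 14.
  step 7: 11 → 10

p=10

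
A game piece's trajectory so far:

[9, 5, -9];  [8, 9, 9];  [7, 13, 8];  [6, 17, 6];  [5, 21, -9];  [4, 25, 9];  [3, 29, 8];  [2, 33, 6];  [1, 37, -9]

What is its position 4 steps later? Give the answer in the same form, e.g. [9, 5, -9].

First: linear, -1 per step → -3 at step 12.
Second: linear, +4 per step → 53 at step 12.
Third: cycles through -9, 9, 8, 6 every 4 steps. Step 12 lands at position 0 of the cycle → -9.

[-3, 53, -9]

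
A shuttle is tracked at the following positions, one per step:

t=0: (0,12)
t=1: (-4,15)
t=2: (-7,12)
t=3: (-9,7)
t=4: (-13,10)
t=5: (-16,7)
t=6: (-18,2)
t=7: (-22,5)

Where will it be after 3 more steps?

(-31,0)

The moves between consecutive positions are (-4,+3), (-3,-3), (-2,-5), (-4,+3), (-3,-3), (-2,-5), (-4,+3); they repeat the 3-cycle [(-4,+3), (-3,-3), (-2,-5)].
step 8: apply (-3,-3) → (-25,2)
step 9: apply (-2,-5) → (-27,-3)
step 10: apply (-4,+3) → (-31,0)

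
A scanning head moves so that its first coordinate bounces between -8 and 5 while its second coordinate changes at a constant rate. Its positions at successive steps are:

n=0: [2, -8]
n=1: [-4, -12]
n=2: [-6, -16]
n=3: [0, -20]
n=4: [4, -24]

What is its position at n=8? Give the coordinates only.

The first coordinate reflects between -8 and 5, moving 6 per step.
  step 5: 4 → -2
  step 6: -2 → -8
  step 7: -8 → -2
  step 8: -2 → 4
The second coordinate changes by -4 each step: at step 8 it is -40.

[4, -40]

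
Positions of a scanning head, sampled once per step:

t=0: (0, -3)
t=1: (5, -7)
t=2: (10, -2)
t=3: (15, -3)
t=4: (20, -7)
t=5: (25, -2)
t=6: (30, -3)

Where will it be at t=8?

The first coordinate changes by +5 each step, so at step 8 it is 0 + 8·(5) = 40.
The second coordinate repeats the cycle [-3, -7, -2] with period 3; step 8 mod 3 = 2, giving -2.

(40, -2)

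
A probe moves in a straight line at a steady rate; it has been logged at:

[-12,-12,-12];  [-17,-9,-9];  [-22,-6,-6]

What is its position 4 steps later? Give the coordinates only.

The position changes by [-5,+3,+3] every step.
step 3: [-22,-6,-6] + [-5,+3,+3] → [-27,-3,-3]
step 4: [-27,-3,-3] + [-5,+3,+3] → [-32,0,0]
step 5: [-32,0,0] + [-5,+3,+3] → [-37,3,3]
step 6: [-37,3,3] + [-5,+3,+3] → [-42,6,6]

[-42,6,6]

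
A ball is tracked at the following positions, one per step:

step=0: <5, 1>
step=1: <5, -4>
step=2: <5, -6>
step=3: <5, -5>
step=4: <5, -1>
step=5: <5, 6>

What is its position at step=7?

Successive displacements: <+0, -5>, <+0, -2>, <+0, +1>, <+0, +4>, <+0, +7> — each changes by <+0, +3>.
step 6: <5, 6> + <+0, +10> → <5, 16>
step 7: <5, 16> + <+0, +13> → <5, 29>

<5, 29>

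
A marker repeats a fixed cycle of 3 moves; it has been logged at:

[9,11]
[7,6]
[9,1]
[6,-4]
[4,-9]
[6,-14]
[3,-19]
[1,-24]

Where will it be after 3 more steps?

[-2,-39]

Step-to-step displacements: [-2,-5], [+2,-5], [-3,-5], [-2,-5], [+2,-5], [-3,-5], [-2,-5] — a repeating cycle of length 3.
step 8: apply [+2,-5] → [3,-29]
step 9: apply [-3,-5] → [0,-34]
step 10: apply [-2,-5] → [-2,-39]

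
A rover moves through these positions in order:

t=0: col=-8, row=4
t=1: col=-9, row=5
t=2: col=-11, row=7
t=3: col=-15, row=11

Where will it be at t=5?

The jumps are (-1,+1), (-2,+2), (-4,+4) — a geometric progression with ratio 2.
step 4: col=-15, row=11 + (-8,+8) → col=-23, row=19
step 5: col=-23, row=19 + (-16,+16) → col=-39, row=35

col=-39, row=35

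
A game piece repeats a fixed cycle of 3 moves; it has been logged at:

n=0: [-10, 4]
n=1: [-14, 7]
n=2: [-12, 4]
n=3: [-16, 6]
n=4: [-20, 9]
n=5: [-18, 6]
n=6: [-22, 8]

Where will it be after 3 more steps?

[-28, 10]

Step-to-step displacements: [-4, +3], [+2, -3], [-4, +2], [-4, +3], [+2, -3], [-4, +2] — a repeating cycle of length 3.
step 7: apply [-4, +3] → [-26, 11]
step 8: apply [+2, -3] → [-24, 8]
step 9: apply [-4, +2] → [-28, 10]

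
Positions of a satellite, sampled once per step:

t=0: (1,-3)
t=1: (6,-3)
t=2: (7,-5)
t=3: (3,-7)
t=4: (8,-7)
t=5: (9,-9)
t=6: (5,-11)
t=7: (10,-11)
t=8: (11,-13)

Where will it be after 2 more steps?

Step-to-step displacements: (+5,+0), (+1,-2), (-4,-2), (+5,+0), (+1,-2), (-4,-2), (+5,+0), (+1,-2) — a repeating cycle of length 3.
step 9: apply (-4,-2) → (7,-15)
step 10: apply (+5,+0) → (12,-15)

(12,-15)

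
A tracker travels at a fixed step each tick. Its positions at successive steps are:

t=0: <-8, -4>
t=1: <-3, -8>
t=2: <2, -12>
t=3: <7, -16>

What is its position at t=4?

<12, -20>

Constant displacement of <+5, -4> per step.
step 4: <7, -16> + <+5, -4> → <12, -20>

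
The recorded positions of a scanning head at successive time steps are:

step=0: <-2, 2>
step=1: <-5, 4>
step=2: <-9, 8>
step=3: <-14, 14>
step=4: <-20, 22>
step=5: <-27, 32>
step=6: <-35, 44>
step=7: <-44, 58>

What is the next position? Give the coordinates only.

Successive displacements: <-3, +2>, <-4, +4>, <-5, +6>, <-6, +8>, <-7, +10>, <-8, +12>, <-9, +14> — each changes by <-1, +2>.
step 8: <-44, 58> + <-10, +16> → <-54, 74>

<-54, 74>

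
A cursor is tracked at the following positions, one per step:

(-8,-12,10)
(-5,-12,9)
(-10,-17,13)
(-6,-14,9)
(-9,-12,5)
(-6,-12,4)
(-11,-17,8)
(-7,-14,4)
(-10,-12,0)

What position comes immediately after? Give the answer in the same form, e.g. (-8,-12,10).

(-7,-12,-1)

Differencing gives (+3,+0,-1), (-5,-5,+4), (+4,+3,-4), (-3,+2,-4), (+3,+0,-1), (-5,-5,+4), (+4,+3,-4), (-3,+2,-4). This is the pattern (+3,+0,-1), (-5,-5,+4), (+4,+3,-4), (-3,+2,-4) repeated.
step 9: apply (+3,+0,-1) → (-7,-12,-1)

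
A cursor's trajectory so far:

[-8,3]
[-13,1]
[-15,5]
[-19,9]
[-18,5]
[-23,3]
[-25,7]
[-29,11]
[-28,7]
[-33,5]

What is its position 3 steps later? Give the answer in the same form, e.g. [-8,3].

[-38,9]

Differencing gives [-5,-2], [-2,+4], [-4,+4], [+1,-4], [-5,-2], [-2,+4], [-4,+4], [+1,-4], [-5,-2]. This is the pattern [-5,-2], [-2,+4], [-4,+4], [+1,-4] repeated.
step 10: apply [-2,+4] → [-35,9]
step 11: apply [-4,+4] → [-39,13]
step 12: apply [+1,-4] → [-38,9]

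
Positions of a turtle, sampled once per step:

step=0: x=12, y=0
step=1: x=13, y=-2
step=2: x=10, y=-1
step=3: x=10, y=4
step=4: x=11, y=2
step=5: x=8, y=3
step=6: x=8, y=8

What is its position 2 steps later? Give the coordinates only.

x=6, y=7

The moves between consecutive positions are (+1, -2), (-3, +1), (+0, +5), (+1, -2), (-3, +1), (+0, +5); they repeat the 3-cycle [(+1, -2), (-3, +1), (+0, +5)].
step 7: apply (+1, -2) → x=9, y=6
step 8: apply (-3, +1) → x=6, y=7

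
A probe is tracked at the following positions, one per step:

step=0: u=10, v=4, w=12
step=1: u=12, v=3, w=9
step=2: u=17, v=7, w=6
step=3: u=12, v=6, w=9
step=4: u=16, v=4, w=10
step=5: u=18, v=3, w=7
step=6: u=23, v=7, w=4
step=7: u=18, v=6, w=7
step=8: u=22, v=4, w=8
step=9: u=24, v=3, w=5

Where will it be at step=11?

Step-to-step displacements: (+2, -1, -3), (+5, +4, -3), (-5, -1, +3), (+4, -2, +1), (+2, -1, -3), (+5, +4, -3), (-5, -1, +3), (+4, -2, +1), (+2, -1, -3) — a repeating cycle of length 4.
step 10: apply (+5, +4, -3) → u=29, v=7, w=2
step 11: apply (-5, -1, +3) → u=24, v=6, w=5

u=24, v=6, w=5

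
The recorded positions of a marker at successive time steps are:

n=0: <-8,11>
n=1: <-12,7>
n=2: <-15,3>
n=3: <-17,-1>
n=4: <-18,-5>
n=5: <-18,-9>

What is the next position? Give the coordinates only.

<-17,-13>

Taking differences between consecutive positions: <-4,-4>, <-3,-4>, <-2,-4>, <-1,-4>, <+0,-4>. These grow by <+1,+0> each step.
step 6: <-18,-9> + <+1,-4> → <-17,-13>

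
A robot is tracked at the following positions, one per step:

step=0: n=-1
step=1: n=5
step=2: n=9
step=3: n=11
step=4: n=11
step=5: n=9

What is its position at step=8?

n=-9

Successive displacements: +6, +4, +2, +0, -2 — each changes by -2.
step 6: 9 − 4 → n=5
step 7: 5 − 6 → n=-1
step 8: -1 − 8 → n=-9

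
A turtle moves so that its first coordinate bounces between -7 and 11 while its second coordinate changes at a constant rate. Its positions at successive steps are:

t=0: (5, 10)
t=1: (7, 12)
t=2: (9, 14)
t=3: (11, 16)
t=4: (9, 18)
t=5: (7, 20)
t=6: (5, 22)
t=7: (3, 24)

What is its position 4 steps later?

(-5, 32)

The first coordinate travels 2 per step and bounces off the walls at -7 and 11.
  step 8: 3 → 1
  step 9: 1 → -1
  step 10: -1 → -3
  step 11: -3 → -5
The second coordinate changes by +2 each step: at step 11 it is 32.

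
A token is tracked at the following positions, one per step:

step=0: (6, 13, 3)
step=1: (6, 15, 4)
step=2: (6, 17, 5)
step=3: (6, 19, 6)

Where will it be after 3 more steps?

Each step adds (+0, +2, +1) to the position.
step 4: (6, 19, 6) + (+0, +2, +1) → (6, 21, 7)
step 5: (6, 21, 7) + (+0, +2, +1) → (6, 23, 8)
step 6: (6, 23, 8) + (+0, +2, +1) → (6, 25, 9)

(6, 25, 9)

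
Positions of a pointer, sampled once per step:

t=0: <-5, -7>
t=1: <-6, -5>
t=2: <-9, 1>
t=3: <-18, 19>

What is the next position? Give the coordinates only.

Consecutive displacements <-1, +2>, <-3, +6>, <-9, +18> scale by a factor of 3 each step.
step 4: <-18, 19> + <-27, +54> → <-45, 73>

<-45, 73>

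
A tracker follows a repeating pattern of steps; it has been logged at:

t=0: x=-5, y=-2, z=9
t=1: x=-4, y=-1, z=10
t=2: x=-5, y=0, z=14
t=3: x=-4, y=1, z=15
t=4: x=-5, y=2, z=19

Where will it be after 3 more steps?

x=-4, y=5, z=25

The moves between consecutive positions are (+1, +1, +1), (-1, +1, +4), (+1, +1, +1), (-1, +1, +4); they repeat the 2-cycle [(+1, +1, +1), (-1, +1, +4)].
step 5: apply (+1, +1, +1) → x=-4, y=3, z=20
step 6: apply (-1, +1, +4) → x=-5, y=4, z=24
step 7: apply (+1, +1, +1) → x=-4, y=5, z=25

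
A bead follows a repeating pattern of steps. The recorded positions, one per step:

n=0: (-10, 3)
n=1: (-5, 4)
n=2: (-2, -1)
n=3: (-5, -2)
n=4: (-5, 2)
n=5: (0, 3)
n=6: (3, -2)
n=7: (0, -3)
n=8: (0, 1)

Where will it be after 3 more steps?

(5, -4)

Step-to-step displacements: (+5, +1), (+3, -5), (-3, -1), (+0, +4), (+5, +1), (+3, -5), (-3, -1), (+0, +4) — a repeating cycle of length 4.
step 9: apply (+5, +1) → (5, 2)
step 10: apply (+3, -5) → (8, -3)
step 11: apply (-3, -1) → (5, -4)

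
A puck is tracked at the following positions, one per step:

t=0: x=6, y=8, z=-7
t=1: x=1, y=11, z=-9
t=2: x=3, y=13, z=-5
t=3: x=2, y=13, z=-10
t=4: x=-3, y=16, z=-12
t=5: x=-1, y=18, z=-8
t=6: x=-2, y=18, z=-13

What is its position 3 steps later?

x=-6, y=23, z=-16

Differencing gives (-5, +3, -2), (+2, +2, +4), (-1, +0, -5), (-5, +3, -2), (+2, +2, +4), (-1, +0, -5). This is the pattern (-5, +3, -2), (+2, +2, +4), (-1, +0, -5) repeated.
step 7: apply (-5, +3, -2) → x=-7, y=21, z=-15
step 8: apply (+2, +2, +4) → x=-5, y=23, z=-11
step 9: apply (-1, +0, -5) → x=-6, y=23, z=-16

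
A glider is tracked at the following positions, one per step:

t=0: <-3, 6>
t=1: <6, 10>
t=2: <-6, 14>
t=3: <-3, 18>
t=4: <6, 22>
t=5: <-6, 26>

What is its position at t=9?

<-3, 42>

The first coordinate repeats the cycle [-3, 6, -6] with period 3; step 9 mod 3 = 0, giving -3.
The second coordinate changes by +4 each step, so at step 9 it is 6 + 9·(4) = 42.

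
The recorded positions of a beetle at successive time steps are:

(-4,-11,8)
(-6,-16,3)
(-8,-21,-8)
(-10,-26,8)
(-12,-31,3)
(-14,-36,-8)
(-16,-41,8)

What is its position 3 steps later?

(-22,-56,8)

The first coordinate changes by -2 each step, so at step 9 it is -4 + 9·(-2) = -22.
The second coordinate changes by -5 each step, so at step 9 it is -11 + 9·(-5) = -56.
The third coordinate repeats the cycle [8, 3, -8] with period 3; step 9 mod 3 = 0, giving 8.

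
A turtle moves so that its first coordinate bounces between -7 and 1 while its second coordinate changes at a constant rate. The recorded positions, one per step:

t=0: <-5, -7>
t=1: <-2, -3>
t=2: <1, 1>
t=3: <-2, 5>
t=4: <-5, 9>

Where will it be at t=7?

<0, 21>

The first coordinate travels 3 per step and bounces off the walls at -7 and 1.
  step 5: -5 → -6
  step 6: -6 → -3
  step 7: -3 → 0
The second coordinate changes by +4 each step: at step 7 it is 21.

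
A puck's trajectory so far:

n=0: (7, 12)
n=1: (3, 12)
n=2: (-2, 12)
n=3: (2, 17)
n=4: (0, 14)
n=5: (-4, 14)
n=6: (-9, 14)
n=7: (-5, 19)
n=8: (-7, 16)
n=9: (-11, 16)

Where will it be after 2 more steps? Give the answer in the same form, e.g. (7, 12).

(-12, 21)

Step-to-step displacements: (-4, +0), (-5, +0), (+4, +5), (-2, -3), (-4, +0), (-5, +0), (+4, +5), (-2, -3), (-4, +0) — a repeating cycle of length 4.
step 10: apply (-5, +0) → (-16, 16)
step 11: apply (+4, +5) → (-12, 21)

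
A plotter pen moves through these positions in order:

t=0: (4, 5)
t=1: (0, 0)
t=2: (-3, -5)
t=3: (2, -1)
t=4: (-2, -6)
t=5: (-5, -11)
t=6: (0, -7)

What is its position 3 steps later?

Differencing gives (-4, -5), (-3, -5), (+5, +4), (-4, -5), (-3, -5), (+5, +4). This is the pattern (-4, -5), (-3, -5), (+5, +4) repeated.
step 7: apply (-4, -5) → (-4, -12)
step 8: apply (-3, -5) → (-7, -17)
step 9: apply (+5, +4) → (-2, -13)

(-2, -13)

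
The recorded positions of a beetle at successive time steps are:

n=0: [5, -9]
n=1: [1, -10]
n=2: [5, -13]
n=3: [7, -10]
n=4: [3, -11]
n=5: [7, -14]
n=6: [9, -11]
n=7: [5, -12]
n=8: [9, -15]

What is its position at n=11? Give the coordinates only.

[11, -16]

Step-to-step displacements: [-4, -1], [+4, -3], [+2, +3], [-4, -1], [+4, -3], [+2, +3], [-4, -1], [+4, -3] — a repeating cycle of length 3.
step 9: apply [+2, +3] → [11, -12]
step 10: apply [-4, -1] → [7, -13]
step 11: apply [+4, -3] → [11, -16]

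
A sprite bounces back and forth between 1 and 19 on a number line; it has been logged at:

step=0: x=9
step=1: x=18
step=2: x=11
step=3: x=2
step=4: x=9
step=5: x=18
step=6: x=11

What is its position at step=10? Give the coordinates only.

The value reflects between 1 and 19, moving 9 per step.
  step 7: 11 → 2
  step 8: 2 → 9
  step 9: 9 → 18
  step 10: 18 → 11

x=11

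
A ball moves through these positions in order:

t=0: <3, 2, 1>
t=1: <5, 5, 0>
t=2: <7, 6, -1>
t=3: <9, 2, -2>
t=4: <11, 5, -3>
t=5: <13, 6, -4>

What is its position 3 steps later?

The first coordinate changes by +2 each step, so at step 8 it is 3 + 8·(2) = 19.
The second coordinate repeats the cycle [2, 5, 6] with period 3; step 8 mod 3 = 2, giving 6.
The third coordinate changes by -1 each step, so at step 8 it is 1 + 8·(-1) = -7.

<19, 6, -7>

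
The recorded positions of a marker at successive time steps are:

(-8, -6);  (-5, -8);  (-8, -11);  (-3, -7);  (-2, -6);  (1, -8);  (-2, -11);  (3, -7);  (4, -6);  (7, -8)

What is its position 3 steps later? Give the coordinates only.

The moves between consecutive positions are (+3, -2), (-3, -3), (+5, +4), (+1, +1), (+3, -2), (-3, -3), (+5, +4), (+1, +1), (+3, -2); they repeat the 4-cycle [(+3, -2), (-3, -3), (+5, +4), (+1, +1)].
step 10: apply (-3, -3) → (4, -11)
step 11: apply (+5, +4) → (9, -7)
step 12: apply (+1, +1) → (10, -6)

(10, -6)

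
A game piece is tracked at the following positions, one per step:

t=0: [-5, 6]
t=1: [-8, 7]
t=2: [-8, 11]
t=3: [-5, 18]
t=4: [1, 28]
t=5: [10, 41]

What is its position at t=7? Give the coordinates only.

First differences are [-3, +1], [+0, +4], [+3, +7], [+6, +10], [+9, +13]; their common second difference is [+3, +3] (constant acceleration).
step 6: [10, 41] + [+12, +16] → [22, 57]
step 7: [22, 57] + [+15, +19] → [37, 76]

[37, 76]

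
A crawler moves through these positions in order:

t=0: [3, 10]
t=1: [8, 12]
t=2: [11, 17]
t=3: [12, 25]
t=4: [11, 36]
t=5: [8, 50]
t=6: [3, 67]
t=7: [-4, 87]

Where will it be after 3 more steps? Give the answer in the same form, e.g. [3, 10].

First differences are [+5, +2], [+3, +5], [+1, +8], [-1, +11], [-3, +14], [-5, +17], [-7, +20]; their common second difference is [-2, +3] (constant acceleration).
step 8: [-4, 87] + [-9, +23] → [-13, 110]
step 9: [-13, 110] + [-11, +26] → [-24, 136]
step 10: [-24, 136] + [-13, +29] → [-37, 165]

[-37, 165]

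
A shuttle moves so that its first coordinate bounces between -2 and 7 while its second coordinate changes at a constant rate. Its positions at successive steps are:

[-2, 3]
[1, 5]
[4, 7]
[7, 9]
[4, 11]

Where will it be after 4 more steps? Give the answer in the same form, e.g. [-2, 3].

The first coordinate reflects between -2 and 7, moving 3 per step.
  step 5: 4 → 1
  step 6: 1 → -2
  step 7: -2 → 1
  step 8: 1 → 4
The second coordinate changes by +2 each step: at step 8 it is 19.

[4, 19]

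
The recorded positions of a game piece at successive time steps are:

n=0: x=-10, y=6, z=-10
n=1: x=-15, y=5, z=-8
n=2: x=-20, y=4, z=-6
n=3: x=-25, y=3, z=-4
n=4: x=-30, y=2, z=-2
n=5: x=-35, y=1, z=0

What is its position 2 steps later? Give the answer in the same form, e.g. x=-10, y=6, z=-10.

x=-45, y=-1, z=4

Constant displacement of (-5,-1,+2) per step.
step 6: x=-35, y=1, z=0 + (-5,-1,+2) → x=-40, y=0, z=2
step 7: x=-40, y=0, z=2 + (-5,-1,+2) → x=-45, y=-1, z=4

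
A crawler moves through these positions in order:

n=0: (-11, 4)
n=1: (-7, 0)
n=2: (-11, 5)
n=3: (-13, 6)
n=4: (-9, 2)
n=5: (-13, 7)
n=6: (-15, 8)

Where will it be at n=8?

(-15, 9)

The moves between consecutive positions are (+4, -4), (-4, +5), (-2, +1), (+4, -4), (-4, +5), (-2, +1); they repeat the 3-cycle [(+4, -4), (-4, +5), (-2, +1)].
step 7: apply (+4, -4) → (-11, 4)
step 8: apply (-4, +5) → (-15, 9)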